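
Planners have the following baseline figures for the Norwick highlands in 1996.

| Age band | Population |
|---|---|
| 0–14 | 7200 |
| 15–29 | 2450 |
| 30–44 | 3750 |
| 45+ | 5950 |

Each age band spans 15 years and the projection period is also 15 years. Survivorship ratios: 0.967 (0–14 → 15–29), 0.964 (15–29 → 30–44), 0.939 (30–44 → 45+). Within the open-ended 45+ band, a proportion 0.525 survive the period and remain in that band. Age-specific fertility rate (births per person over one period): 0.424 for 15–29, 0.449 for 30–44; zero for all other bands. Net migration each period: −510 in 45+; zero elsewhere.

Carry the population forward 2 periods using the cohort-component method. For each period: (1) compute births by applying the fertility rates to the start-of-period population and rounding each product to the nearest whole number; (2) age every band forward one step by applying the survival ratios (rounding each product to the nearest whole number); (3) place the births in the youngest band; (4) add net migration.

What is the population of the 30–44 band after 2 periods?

[period 1]
Births: 2450 × 0.424 = 1039, 3750 × 0.449 = 1684 → 2723
15–29: 7200 × 0.967 = 6962
30–44: 2450 × 0.964 = 2362
45+: 3750 × 0.939 + 5950 × 0.525 = 3521 + 3124 = 6645
Net migration: 45+ − 510 → 6135
Population now: 0–14=2723, 15–29=6962, 30–44=2362, 45+=6135
[period 2]
Births: 6962 × 0.424 = 2952, 2362 × 0.449 = 1061 → 4013
15–29: 2723 × 0.967 = 2633
30–44: 6962 × 0.964 = 6711
45+: 2362 × 0.939 + 6135 × 0.525 = 2218 + 3221 = 5439
Net migration: 45+ − 510 → 4929
Population now: 0–14=4013, 15–29=2633, 30–44=6711, 45+=4929

6711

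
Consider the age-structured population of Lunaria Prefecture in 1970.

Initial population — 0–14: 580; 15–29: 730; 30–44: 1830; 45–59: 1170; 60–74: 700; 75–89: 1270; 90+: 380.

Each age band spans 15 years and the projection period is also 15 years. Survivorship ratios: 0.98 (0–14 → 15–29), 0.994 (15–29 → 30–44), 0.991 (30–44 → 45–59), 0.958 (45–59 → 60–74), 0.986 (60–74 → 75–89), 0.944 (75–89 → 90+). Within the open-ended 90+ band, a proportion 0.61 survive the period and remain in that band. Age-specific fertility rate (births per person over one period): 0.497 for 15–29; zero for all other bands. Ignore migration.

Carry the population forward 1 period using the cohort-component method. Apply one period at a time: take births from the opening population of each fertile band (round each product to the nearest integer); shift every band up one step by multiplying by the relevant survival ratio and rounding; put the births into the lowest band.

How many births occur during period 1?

Numbering the groups 1..7 from youngest to oldest:
— Period 1 —
Births: 730 × 0.497 = 363
Group 2: 580 × 0.98 = 568
Group 3: 730 × 0.994 = 726
Group 4: 1830 × 0.991 = 1814
Group 5: 1170 × 0.958 = 1121
Group 6: 700 × 0.986 = 690
Group 7: 1270 × 0.944 + 380 × 0.61 = 1199 + 232 = 1431
→ [363, 568, 726, 1814, 1121, 690, 1431]

363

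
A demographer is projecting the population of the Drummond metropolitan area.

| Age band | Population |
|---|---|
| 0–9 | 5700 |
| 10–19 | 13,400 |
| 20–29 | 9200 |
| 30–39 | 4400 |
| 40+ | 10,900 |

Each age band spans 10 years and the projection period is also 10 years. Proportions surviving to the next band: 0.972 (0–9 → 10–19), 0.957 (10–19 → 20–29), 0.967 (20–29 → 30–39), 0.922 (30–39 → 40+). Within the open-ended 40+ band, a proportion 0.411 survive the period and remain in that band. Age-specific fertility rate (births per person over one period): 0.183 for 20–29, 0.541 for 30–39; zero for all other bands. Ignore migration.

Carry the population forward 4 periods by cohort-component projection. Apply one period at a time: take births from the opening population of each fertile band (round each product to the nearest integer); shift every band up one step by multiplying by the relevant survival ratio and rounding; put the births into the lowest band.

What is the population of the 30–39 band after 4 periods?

Numbering the bands 1..5 from youngest to oldest:
[period 1]
Births: 9200 * 0.183 = 1684  |  4400 * 0.541 = 2380 → 4064
Band 2: 5700 * 0.972 = 5540
Band 3: 13400 * 0.957 = 12824
Band 4: 9200 * 0.967 = 8896
Band 5: 4400 * 0.922 + 10900 * 0.411 = 4057 + 4480 = 8537
Giving 4064 / 5540 / 12824 / 8896 / 8537.
[period 2]
Births: 12824 * 0.183 = 2347  |  8896 * 0.541 = 4813 → 7160
Band 2: 4064 * 0.972 = 3950
Band 3: 5540 * 0.957 = 5302
Band 4: 12824 * 0.967 = 12401
Band 5: 8896 * 0.922 + 8537 * 0.411 = 8202 + 3509 = 11711
Giving 7160 / 3950 / 5302 / 12401 / 11711.
[period 3]
Births: 5302 * 0.183 = 970  |  12401 * 0.541 = 6709 → 7679
Band 2: 7160 * 0.972 = 6960
Band 3: 3950 * 0.957 = 3780
Band 4: 5302 * 0.967 = 5127
Band 5: 12401 * 0.922 + 11711 * 0.411 = 11434 + 4813 = 16247
Giving 7679 / 6960 / 3780 / 5127 / 16247.
[period 4]
Births: 3780 * 0.183 = 692  |  5127 * 0.541 = 2774 → 3466
Band 2: 7679 * 0.972 = 7464
Band 3: 6960 * 0.957 = 6661
Band 4: 3780 * 0.967 = 3655
Band 5: 5127 * 0.922 + 16247 * 0.411 = 4727 + 6678 = 11405
Giving 3466 / 7464 / 6661 / 3655 / 11405.

3655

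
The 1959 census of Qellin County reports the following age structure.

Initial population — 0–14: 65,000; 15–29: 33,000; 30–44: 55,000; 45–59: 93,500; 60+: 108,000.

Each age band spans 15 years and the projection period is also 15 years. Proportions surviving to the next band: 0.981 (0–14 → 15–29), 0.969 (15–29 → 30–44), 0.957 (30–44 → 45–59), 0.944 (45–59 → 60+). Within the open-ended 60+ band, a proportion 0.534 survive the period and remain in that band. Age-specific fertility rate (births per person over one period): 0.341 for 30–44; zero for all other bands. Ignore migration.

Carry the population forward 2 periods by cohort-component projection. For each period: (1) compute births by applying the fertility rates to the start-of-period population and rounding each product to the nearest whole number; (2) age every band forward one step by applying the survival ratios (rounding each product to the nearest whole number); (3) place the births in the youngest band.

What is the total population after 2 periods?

249310

After projecting period 1:
Births: 55000 * 0.341 = 18755
15–29: 65000 * 0.981 = 63765
30–44: 33000 * 0.969 = 31977
45–59: 55000 * 0.957 = 52635
60+: 93500 * 0.944 + 108000 * 0.534 = 88264 + 57672 = 145936
Giving 18755 / 63765 / 31977 / 52635 / 145936.
After projecting period 2:
Births: 31977 * 0.341 = 10904
15–29: 18755 * 0.981 = 18399
30–44: 63765 * 0.969 = 61788
45–59: 31977 * 0.957 = 30602
60+: 52635 * 0.944 + 145936 * 0.534 = 49687 + 77930 = 127617
Giving 10904 / 18399 / 61788 / 30602 / 127617.
Total after period 2: 10904 + 18399 + 61788 + 30602 + 127617 = 249310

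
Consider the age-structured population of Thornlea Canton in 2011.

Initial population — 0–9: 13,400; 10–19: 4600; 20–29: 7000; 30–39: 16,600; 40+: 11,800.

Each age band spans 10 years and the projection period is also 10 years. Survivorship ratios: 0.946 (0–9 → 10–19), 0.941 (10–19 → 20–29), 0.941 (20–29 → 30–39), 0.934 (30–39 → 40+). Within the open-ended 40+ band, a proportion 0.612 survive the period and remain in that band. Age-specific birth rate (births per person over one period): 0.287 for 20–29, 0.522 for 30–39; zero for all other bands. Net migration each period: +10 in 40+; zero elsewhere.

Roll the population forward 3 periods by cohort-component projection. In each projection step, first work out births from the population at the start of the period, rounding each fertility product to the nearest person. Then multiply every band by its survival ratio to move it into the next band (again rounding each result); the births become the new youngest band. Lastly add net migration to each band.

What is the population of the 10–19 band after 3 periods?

Numbering the bands 1..5 from youngest to oldest:
— Period 1 —
Births: 7000 * 0.287 = 2009, 16600 * 0.522 = 8665 → total 10674
Band 2: 13400 * 0.946 = 12676
Band 3: 4600 * 0.941 = 4329
Band 4: 7000 * 0.941 = 6587
Band 5: 16600 * 0.934 + 11800 * 0.612 = 15504 + 7222 = 22726
Net migration: Band 5 + 10 → 22736
Giving 10674 / 12676 / 4329 / 6587 / 22736.
— Period 2 —
Births: 4329 * 0.287 = 1242, 6587 * 0.522 = 3438 → total 4680
Band 2: 10674 * 0.946 = 10098
Band 3: 12676 * 0.941 = 11928
Band 4: 4329 * 0.941 = 4074
Band 5: 6587 * 0.934 + 22736 * 0.612 = 6152 + 13914 = 20066
Net migration: Band 5 + 10 → 20076
Giving 4680 / 10098 / 11928 / 4074 / 20076.
— Period 3 —
Births: 11928 * 0.287 = 3423, 4074 * 0.522 = 2127 → total 5550
Band 2: 4680 * 0.946 = 4427
Band 3: 10098 * 0.941 = 9502
Band 4: 11928 * 0.941 = 11224
Band 5: 4074 * 0.934 + 20076 * 0.612 = 3805 + 12287 = 16092
Net migration: Band 5 + 10 → 16102
Giving 5550 / 4427 / 9502 / 11224 / 16102.

4427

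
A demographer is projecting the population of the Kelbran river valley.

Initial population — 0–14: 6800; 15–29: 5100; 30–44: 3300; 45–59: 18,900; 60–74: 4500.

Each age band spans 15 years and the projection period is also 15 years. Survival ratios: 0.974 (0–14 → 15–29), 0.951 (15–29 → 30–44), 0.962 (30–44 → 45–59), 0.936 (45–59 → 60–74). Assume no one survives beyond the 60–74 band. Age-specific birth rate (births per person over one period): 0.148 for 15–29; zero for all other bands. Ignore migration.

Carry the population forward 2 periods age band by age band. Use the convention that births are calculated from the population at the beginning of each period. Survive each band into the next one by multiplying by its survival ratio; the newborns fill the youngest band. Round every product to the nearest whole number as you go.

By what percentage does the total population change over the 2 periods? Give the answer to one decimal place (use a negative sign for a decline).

-59.5

Numbering the groups 1..5 from youngest to oldest:
Period 1.
Births: 5100 × 0.148 = 755
Group 2: 6800 × 0.974 = 6623
Group 3: 5100 × 0.951 = 4850
Group 4: 3300 × 0.962 = 3175
Group 5: 18900 × 0.936 = 17690
Population now: 0–14=755, 15–29=6623, 30–44=4850, 45–59=3175, 60–74=17690
Period 2.
Births: 6623 × 0.148 = 980
Group 2: 755 × 0.974 = 735
Group 3: 6623 × 0.951 = 6298
Group 4: 4850 × 0.962 = 4666
Group 5: 3175 × 0.936 = 2972
Population now: 0–14=980, 15–29=735, 30–44=6298, 45–59=4666, 60–74=2972
Total: 38600 → 15651; change = -22949; percentage change = -59.5%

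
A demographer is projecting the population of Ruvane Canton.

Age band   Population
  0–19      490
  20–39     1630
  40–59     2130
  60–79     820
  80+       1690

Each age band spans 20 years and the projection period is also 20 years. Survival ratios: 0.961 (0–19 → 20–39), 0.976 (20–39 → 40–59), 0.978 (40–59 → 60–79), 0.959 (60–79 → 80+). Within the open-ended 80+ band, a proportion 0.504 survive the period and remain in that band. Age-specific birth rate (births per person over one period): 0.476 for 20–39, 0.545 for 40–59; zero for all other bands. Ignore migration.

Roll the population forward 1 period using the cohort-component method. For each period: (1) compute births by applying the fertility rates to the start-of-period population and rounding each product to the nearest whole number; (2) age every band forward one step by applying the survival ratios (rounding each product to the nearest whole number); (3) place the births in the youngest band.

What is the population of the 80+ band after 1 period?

Period 1:
Births: 1630 × 0.476 = 776  |  2130 × 0.545 = 1161 → total 1937
20–39: 490 × 0.961 = 471
40–59: 1630 × 0.976 = 1591
60–79: 2130 × 0.978 = 2083
80+: 820 × 0.959 + 1690 × 0.504 = 786 + 852 = 1638
End of period: [1937, 471, 1591, 2083, 1638]

1638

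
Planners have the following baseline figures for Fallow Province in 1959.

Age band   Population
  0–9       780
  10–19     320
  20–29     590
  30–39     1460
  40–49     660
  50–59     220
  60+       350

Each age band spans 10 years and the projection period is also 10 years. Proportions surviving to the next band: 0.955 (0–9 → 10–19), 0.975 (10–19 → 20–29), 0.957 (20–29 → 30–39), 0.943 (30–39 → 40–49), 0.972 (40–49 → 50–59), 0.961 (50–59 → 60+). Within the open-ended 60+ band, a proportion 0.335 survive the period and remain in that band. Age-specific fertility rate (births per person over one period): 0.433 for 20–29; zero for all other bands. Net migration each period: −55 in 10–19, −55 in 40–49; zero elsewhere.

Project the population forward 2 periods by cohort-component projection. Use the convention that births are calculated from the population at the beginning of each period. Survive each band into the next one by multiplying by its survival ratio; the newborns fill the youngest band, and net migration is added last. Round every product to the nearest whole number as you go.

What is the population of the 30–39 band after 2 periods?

299

Period 1:
Births: 590 × 0.433 = 255
10–19: 780 × 0.955 = 745
20–29: 320 × 0.975 = 312
30–39: 590 × 0.957 = 565
40–49: 1460 × 0.943 = 1377
50–59: 660 × 0.972 = 642
60+: 220 × 0.961 + 350 × 0.335 = 211 + 117 = 328
Net migration: 10–19 − 55 → 690; 40–49 − 55 → 1322
End of period: [255, 690, 312, 565, 1322, 642, 328]
Period 2:
Births: 312 × 0.433 = 135
10–19: 255 × 0.955 = 244
20–29: 690 × 0.975 = 673
30–39: 312 × 0.957 = 299
40–49: 565 × 0.943 = 533
50–59: 1322 × 0.972 = 1285
60+: 642 × 0.961 + 328 × 0.335 = 617 + 110 = 727
Net migration: 10–19 − 55 → 189; 40–49 − 55 → 478
End of period: [135, 189, 673, 299, 478, 1285, 727]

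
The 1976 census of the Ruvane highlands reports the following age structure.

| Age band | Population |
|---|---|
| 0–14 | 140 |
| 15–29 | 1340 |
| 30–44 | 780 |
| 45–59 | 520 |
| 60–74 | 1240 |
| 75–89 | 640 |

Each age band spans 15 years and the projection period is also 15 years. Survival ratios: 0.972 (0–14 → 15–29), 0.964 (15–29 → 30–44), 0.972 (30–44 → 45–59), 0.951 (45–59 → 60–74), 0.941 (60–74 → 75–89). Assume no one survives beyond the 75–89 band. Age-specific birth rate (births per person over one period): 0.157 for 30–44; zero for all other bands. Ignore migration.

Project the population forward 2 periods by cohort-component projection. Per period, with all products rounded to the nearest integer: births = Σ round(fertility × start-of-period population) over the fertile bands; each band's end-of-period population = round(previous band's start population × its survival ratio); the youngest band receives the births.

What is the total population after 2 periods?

2896

Numbering the groups 1..6 from youngest to oldest:
— Period 1 —
Births: 780 * 0.157 = 122
Group 2: 140 * 0.972 = 136
Group 3: 1340 * 0.964 = 1292
Group 4: 780 * 0.972 = 758
Group 5: 520 * 0.951 = 495
Group 6: 1240 * 0.941 = 1167
Population now: 0–14=122, 15–29=136, 30–44=1292, 45–59=758, 60–74=495, 75–89=1167
— Period 2 —
Births: 1292 * 0.157 = 203
Group 2: 122 * 0.972 = 119
Group 3: 136 * 0.964 = 131
Group 4: 1292 * 0.972 = 1256
Group 5: 758 * 0.951 = 721
Group 6: 495 * 0.941 = 466
Population now: 0–14=203, 15–29=119, 30–44=131, 45–59=1256, 60–74=721, 75–89=466
Total after period 2: 203 + 119 + 131 + 1256 + 721 + 466 = 2896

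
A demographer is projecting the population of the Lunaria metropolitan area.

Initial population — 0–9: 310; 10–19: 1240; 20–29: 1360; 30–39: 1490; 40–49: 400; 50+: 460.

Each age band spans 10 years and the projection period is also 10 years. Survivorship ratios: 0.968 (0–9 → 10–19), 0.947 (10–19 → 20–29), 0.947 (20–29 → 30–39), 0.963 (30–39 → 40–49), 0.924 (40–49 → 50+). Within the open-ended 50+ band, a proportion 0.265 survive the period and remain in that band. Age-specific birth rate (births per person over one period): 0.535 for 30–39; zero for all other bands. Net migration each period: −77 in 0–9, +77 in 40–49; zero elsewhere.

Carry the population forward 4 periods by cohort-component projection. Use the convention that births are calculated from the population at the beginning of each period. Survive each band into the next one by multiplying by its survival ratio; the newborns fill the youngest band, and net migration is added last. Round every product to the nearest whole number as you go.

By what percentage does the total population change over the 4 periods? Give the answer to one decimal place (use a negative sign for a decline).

-31.9

Let band 1 be 0–9 through band 6 = 50+.
— Period 1 —
Births: 1490 * 0.535 = 797
Band 2: 310 * 0.968 = 300
Band 3: 1240 * 0.947 = 1174
Band 4: 1360 * 0.947 = 1288
Band 5: 1490 * 0.963 = 1435
Band 6: 400 * 0.924 + 460 * 0.265 = 370 + 122 = 492
Net migration: Band 1 − 77 → 720; Band 5 + 77 → 1512
Population now: 0–9=720, 10–19=300, 20–29=1174, 30–39=1288, 40–49=1512, 50+=492
— Period 2 —
Births: 1288 * 0.535 = 689
Band 2: 720 * 0.968 = 697
Band 3: 300 * 0.947 = 284
Band 4: 1174 * 0.947 = 1112
Band 5: 1288 * 0.963 = 1240
Band 6: 1512 * 0.924 + 492 * 0.265 = 1397 + 130 = 1527
Net migration: Band 1 − 77 → 612; Band 5 + 77 → 1317
Population now: 0–9=612, 10–19=697, 20–29=284, 30–39=1112, 40–49=1317, 50+=1527
— Period 3 —
Births: 1112 * 0.535 = 595
Band 2: 612 * 0.968 = 592
Band 3: 697 * 0.947 = 660
Band 4: 284 * 0.947 = 269
Band 5: 1112 * 0.963 = 1071
Band 6: 1317 * 0.924 + 1527 * 0.265 = 1217 + 405 = 1622
Net migration: Band 1 − 77 → 518; Band 5 + 77 → 1148
Population now: 0–9=518, 10–19=592, 20–29=660, 30–39=269, 40–49=1148, 50+=1622
— Period 4 —
Births: 269 * 0.535 = 144
Band 2: 518 * 0.968 = 501
Band 3: 592 * 0.947 = 561
Band 4: 660 * 0.947 = 625
Band 5: 269 * 0.963 = 259
Band 6: 1148 * 0.924 + 1622 * 0.265 = 1061 + 430 = 1491
Net migration: Band 1 − 77 → 67; Band 5 + 77 → 336
Population now: 0–9=67, 10–19=501, 20–29=561, 30–39=625, 40–49=336, 50+=1491
Total: 5260 → 3581; change = -1679; percentage change = -31.9%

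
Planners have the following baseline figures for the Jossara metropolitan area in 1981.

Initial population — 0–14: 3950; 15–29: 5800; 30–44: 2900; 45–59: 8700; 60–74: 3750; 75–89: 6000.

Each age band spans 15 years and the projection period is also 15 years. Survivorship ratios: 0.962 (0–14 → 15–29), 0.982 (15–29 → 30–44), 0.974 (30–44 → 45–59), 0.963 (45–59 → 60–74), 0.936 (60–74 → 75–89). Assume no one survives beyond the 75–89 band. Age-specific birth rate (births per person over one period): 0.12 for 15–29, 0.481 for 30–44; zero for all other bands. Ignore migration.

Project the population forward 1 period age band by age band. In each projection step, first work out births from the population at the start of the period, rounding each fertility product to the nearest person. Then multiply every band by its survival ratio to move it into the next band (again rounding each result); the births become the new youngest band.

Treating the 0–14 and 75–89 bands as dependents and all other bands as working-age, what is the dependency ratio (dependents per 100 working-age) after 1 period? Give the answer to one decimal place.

27.1

Numbering the bands 1..6 from youngest to oldest:
Period 1.
Births: 5800 × 0.12 = 696, 2900 × 0.481 = 1395 — total 2091
Band 2: 3950 × 0.962 = 3800
Band 3: 5800 × 0.982 = 5696
Band 4: 2900 × 0.974 = 2825
Band 5: 8700 × 0.963 = 8378
Band 6: 3750 × 0.936 = 3510
End of period: [2091, 3800, 5696, 2825, 8378, 3510]
Dependents (band 0–14 + band 75–89) = 2091 + 3510 = 5601; working-age = 20699; ratio = 5601/20699 × 100 = 27.1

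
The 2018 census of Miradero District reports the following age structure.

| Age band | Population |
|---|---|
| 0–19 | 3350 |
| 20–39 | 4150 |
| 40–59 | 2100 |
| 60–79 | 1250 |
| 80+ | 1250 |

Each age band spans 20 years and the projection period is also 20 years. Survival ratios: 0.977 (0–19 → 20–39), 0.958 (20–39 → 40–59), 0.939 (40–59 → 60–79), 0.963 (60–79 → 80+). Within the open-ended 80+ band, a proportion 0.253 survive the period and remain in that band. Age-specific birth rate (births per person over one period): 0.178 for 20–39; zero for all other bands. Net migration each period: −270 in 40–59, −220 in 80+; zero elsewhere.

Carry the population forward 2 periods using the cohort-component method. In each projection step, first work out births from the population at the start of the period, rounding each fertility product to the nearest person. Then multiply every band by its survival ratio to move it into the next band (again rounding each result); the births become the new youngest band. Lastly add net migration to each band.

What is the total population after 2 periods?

Call the bands 1 to 5, youngest first.
— Period 1 —
Births: 4150 × 0.178 = 739
Band 2: 3350 × 0.977 = 3273
Band 3: 4150 × 0.958 = 3976
Band 4: 2100 × 0.939 = 1972
Band 5: 1250 × 0.963 + 1250 × 0.253 = 1204 + 316 = 1520
Net migration: Band 3 − 270 → 3706; Band 5 − 220 → 1300
Giving 739 / 3273 / 3706 / 1972 / 1300.
— Period 2 —
Births: 3273 × 0.178 = 583
Band 2: 739 × 0.977 = 722
Band 3: 3273 × 0.958 = 3136
Band 4: 3706 × 0.939 = 3480
Band 5: 1972 × 0.963 + 1300 × 0.253 = 1899 + 329 = 2228
Net migration: Band 3 − 270 → 2866; Band 5 − 220 → 2008
Giving 583 / 722 / 2866 / 3480 / 2008.
Total after period 2: 583 + 722 + 2866 + 3480 + 2008 = 9659

9659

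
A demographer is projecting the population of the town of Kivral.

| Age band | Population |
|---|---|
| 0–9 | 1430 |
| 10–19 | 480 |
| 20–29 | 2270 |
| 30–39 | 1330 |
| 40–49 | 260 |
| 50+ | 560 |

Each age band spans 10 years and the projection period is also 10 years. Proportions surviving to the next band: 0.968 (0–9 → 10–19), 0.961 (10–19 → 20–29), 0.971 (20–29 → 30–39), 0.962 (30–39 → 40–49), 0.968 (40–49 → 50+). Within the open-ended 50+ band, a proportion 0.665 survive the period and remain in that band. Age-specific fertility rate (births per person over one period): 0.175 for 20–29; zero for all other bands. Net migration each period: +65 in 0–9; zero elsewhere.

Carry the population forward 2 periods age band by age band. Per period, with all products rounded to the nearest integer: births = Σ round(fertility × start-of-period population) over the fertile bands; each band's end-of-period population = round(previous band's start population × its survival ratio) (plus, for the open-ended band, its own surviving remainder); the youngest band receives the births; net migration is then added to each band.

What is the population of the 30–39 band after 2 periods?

448

Let group 1 be 0–9 through group 6 = 50+.
Period 1:
Births: 2270 × 0.175 = 397
Group 2: 1430 × 0.968 = 1384
Group 3: 480 × 0.961 = 461
Group 4: 2270 × 0.971 = 2204
Group 5: 1330 × 0.962 = 1279
Group 6: 260 × 0.968 + 560 × 0.665 = 252 + 372 = 624
Net migration: Group 1 + 65 → 462
Population now: 0–9=462, 10–19=1384, 20–29=461, 30–39=2204, 40–49=1279, 50+=624
Period 2:
Births: 461 × 0.175 = 81
Group 2: 462 × 0.968 = 447
Group 3: 1384 × 0.961 = 1330
Group 4: 461 × 0.971 = 448
Group 5: 2204 × 0.962 = 2120
Group 6: 1279 × 0.968 + 624 × 0.665 = 1238 + 415 = 1653
Net migration: Group 1 + 65 → 146
Population now: 0–9=146, 10–19=447, 20–29=1330, 30–39=448, 40–49=2120, 50+=1653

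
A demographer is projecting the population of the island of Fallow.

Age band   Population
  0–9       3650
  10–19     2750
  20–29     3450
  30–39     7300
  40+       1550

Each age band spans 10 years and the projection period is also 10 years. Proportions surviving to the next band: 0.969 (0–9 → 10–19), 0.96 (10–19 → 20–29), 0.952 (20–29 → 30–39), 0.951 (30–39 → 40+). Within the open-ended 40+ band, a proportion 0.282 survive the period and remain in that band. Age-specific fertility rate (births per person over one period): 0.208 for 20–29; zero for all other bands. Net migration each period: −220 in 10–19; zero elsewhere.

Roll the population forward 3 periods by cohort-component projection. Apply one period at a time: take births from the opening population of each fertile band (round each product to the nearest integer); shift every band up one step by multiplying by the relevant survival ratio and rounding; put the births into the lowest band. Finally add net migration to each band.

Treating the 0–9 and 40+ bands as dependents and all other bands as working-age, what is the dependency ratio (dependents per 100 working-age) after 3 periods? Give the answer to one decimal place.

118.9

After projecting period 1:
Births: 3450 * 0.208 = 718
10–19: 3650 * 0.969 = 3537
20–29: 2750 * 0.96 = 2640
30–39: 3450 * 0.952 = 3284
40+: 7300 * 0.951 + 1550 * 0.282 = 6942 + 437 = 7379
Net migration: 10–19 − 220 → 3317
Giving 718 / 3317 / 2640 / 3284 / 7379.
After projecting period 2:
Births: 2640 * 0.208 = 549
10–19: 718 * 0.969 = 696
20–29: 3317 * 0.96 = 3184
30–39: 2640 * 0.952 = 2513
40+: 3284 * 0.951 + 7379 * 0.282 = 3123 + 2081 = 5204
Net migration: 10–19 − 220 → 476
Giving 549 / 476 / 3184 / 2513 / 5204.
After projecting period 3:
Births: 3184 * 0.208 = 662
10–19: 549 * 0.969 = 532
20–29: 476 * 0.96 = 457
30–39: 3184 * 0.952 = 3031
40+: 2513 * 0.951 + 5204 * 0.282 = 2390 + 1468 = 3858
Net migration: 10–19 − 220 → 312
Giving 662 / 312 / 457 / 3031 / 3858.
Dependents (band 0–9 + band 40+) = 662 + 3858 = 4520; working-age = 3800; ratio = 4520/3800 × 100 = 118.9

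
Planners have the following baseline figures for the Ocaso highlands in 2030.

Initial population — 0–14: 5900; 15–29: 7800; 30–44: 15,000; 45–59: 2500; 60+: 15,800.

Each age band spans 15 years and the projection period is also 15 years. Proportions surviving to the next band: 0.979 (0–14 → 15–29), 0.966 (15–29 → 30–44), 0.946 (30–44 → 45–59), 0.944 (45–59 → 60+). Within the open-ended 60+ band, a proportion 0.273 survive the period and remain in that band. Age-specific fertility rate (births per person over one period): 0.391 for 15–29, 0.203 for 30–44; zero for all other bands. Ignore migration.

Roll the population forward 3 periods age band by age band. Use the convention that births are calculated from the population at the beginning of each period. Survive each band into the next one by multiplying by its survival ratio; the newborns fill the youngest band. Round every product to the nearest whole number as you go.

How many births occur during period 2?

3788

Period 1.
Births: 7800 × 0.391 = 3050, 15000 × 0.203 = 3045 → total 6095
15–29: 5900 × 0.979 = 5776
30–44: 7800 × 0.966 = 7535
45–59: 15000 × 0.946 = 14190
60+: 2500 × 0.944 + 15800 × 0.273 = 2360 + 4313 = 6673
Giving 6095 / 5776 / 7535 / 14190 / 6673.
Period 2.
Births: 5776 × 0.391 = 2258, 7535 × 0.203 = 1530 → total 3788
15–29: 6095 × 0.979 = 5967
30–44: 5776 × 0.966 = 5580
45–59: 7535 × 0.946 = 7128
60+: 14190 × 0.944 + 6673 × 0.273 = 13395 + 1822 = 15217
Giving 3788 / 5967 / 5580 / 7128 / 15217.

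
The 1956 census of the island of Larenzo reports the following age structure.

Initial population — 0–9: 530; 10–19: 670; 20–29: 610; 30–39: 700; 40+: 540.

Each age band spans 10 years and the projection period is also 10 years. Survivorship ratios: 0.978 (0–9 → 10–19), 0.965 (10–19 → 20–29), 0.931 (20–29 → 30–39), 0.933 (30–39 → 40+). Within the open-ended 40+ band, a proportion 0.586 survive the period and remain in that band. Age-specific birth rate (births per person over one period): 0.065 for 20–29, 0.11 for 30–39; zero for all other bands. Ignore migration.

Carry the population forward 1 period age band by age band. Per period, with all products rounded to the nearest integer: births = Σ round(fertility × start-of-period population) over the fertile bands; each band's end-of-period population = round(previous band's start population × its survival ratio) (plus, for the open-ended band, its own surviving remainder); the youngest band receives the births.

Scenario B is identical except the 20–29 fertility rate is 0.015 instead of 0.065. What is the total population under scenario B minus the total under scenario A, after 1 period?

-31

Period 1.
Births: 610 × 0.065 = 40, 700 × 0.11 = 77 — total 117
10–19: 530 × 0.978 = 518
20–29: 670 × 0.965 = 647
30–39: 610 × 0.931 = 568
40+: 700 × 0.933 + 540 × 0.586 = 653 + 316 = 969
→ [117, 518, 647, 568, 969]
Scenario A total after 1 period: 2819
Scenario B projection —
Period 1.
Births: 610 × 0.015 = 9, 700 × 0.11 = 77 — total 86
10–19: 530 × 0.978 = 518
20–29: 670 × 0.965 = 647
30–39: 610 × 0.931 = 568
40+: 700 × 0.933 + 540 × 0.586 = 653 + 316 = 969
→ [86, 518, 647, 568, 969]
Scenario B total after 1 period: 2788
Difference B − A = 2788 − 2819 = -31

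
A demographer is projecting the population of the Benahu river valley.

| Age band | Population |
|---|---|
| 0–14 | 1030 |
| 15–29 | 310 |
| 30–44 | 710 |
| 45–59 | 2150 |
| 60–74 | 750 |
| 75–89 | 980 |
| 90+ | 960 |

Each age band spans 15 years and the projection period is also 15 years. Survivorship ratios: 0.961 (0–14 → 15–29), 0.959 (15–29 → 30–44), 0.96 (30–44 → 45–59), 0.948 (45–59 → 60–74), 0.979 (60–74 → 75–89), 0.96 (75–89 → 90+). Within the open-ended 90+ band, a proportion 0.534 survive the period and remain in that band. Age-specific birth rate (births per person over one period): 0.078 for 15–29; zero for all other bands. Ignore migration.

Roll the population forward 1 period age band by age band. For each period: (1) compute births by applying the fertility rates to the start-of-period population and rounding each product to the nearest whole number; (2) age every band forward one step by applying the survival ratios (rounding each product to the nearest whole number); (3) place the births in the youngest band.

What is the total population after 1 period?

Call the bands 1 to 7, youngest first.
[period 1]
Births: 310 × 0.078 = 24
Band 2: 1030 × 0.961 = 990
Band 3: 310 × 0.959 = 297
Band 4: 710 × 0.96 = 682
Band 5: 2150 × 0.948 = 2038
Band 6: 750 × 0.979 = 734
Band 7: 980 × 0.96 + 960 × 0.534 = 941 + 513 = 1454
→ [24, 990, 297, 682, 2038, 734, 1454]
Total after period 1: 24 + 990 + 297 + 682 + 2038 + 734 + 1454 = 6219

6219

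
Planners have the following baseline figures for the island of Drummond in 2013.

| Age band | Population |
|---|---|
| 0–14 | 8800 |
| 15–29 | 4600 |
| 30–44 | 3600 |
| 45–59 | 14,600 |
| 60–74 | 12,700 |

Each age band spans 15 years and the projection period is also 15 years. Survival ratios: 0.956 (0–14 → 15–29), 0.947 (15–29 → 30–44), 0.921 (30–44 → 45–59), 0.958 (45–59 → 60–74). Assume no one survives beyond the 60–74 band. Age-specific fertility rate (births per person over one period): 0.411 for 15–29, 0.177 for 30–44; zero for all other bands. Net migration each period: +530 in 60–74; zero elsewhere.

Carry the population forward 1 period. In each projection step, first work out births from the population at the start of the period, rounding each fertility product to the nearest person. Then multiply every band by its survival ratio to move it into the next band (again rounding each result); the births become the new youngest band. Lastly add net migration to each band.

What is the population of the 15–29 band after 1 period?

Period 1:
Births: 4600 × 0.411 = 1891  |  3600 × 0.177 = 637 — total 2528
15–29: 8800 × 0.956 = 8413
30–44: 4600 × 0.947 = 4356
45–59: 3600 × 0.921 = 3316
60–74: 14600 × 0.958 = 13987
Net migration: 60–74 + 530 → 14517
Giving 2528 / 8413 / 4356 / 3316 / 14517.

8413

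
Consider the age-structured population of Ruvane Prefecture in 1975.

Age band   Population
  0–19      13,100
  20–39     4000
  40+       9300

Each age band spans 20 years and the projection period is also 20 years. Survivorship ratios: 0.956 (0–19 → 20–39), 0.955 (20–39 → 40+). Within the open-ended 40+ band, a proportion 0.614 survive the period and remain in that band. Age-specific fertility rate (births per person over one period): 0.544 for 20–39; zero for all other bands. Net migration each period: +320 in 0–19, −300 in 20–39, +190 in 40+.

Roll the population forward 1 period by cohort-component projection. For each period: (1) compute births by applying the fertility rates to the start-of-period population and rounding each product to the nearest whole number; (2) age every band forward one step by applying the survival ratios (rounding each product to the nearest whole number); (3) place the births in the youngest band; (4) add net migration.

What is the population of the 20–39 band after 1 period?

Period 1.
Births: 4000 × 0.544 = 2176
20–39: 13100 × 0.956 = 12524
40+: 4000 × 0.955 + 9300 × 0.614 = 3820 + 5710 = 9530
Net migration: 0–19 + 320 → 2496; 20–39 − 300 → 12224; 40+ + 190 → 9720
End of period: [2496, 12224, 9720]

12224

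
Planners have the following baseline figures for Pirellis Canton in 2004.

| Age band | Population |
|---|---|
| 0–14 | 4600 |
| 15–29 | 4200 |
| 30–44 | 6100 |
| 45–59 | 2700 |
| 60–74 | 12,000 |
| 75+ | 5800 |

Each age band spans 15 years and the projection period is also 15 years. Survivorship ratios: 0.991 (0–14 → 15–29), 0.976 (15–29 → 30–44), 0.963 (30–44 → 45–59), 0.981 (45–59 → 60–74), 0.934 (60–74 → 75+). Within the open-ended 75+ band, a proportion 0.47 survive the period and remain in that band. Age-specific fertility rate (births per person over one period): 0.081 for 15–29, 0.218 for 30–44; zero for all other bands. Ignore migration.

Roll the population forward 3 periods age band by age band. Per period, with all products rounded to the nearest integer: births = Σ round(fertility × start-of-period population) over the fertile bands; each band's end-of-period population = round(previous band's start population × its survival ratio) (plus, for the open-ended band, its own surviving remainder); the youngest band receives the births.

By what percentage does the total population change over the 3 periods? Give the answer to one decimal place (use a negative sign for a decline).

-38.6

[period 1]
Births: 4200 * 0.081 = 340, 6100 * 0.218 = 1330 ⇒ total 1670
15–29: 4600 * 0.991 = 4559
30–44: 4200 * 0.976 = 4099
45–59: 6100 * 0.963 = 5874
60–74: 2700 * 0.981 = 2649
75+: 12000 * 0.934 + 5800 * 0.47 = 11208 + 2726 = 13934
Population now: 0–14=1670, 15–29=4559, 30–44=4099, 45–59=5874, 60–74=2649, 75+=13934
[period 2]
Births: 4559 * 0.081 = 369, 4099 * 0.218 = 894 ⇒ total 1263
15–29: 1670 * 0.991 = 1655
30–44: 4559 * 0.976 = 4450
45–59: 4099 * 0.963 = 3947
60–74: 5874 * 0.981 = 5762
75+: 2649 * 0.934 + 13934 * 0.47 = 2474 + 6549 = 9023
Population now: 0–14=1263, 15–29=1655, 30–44=4450, 45–59=3947, 60–74=5762, 75+=9023
[period 3]
Births: 1655 * 0.081 = 134, 4450 * 0.218 = 970 ⇒ total 1104
15–29: 1263 * 0.991 = 1252
30–44: 1655 * 0.976 = 1615
45–59: 4450 * 0.963 = 4285
60–74: 3947 * 0.981 = 3872
75+: 5762 * 0.934 + 9023 * 0.47 = 5382 + 4241 = 9623
Population now: 0–14=1104, 15–29=1252, 30–44=1615, 45–59=4285, 60–74=3872, 75+=9623
Total: 35400 → 21751; change = -13649; percentage change = -38.6%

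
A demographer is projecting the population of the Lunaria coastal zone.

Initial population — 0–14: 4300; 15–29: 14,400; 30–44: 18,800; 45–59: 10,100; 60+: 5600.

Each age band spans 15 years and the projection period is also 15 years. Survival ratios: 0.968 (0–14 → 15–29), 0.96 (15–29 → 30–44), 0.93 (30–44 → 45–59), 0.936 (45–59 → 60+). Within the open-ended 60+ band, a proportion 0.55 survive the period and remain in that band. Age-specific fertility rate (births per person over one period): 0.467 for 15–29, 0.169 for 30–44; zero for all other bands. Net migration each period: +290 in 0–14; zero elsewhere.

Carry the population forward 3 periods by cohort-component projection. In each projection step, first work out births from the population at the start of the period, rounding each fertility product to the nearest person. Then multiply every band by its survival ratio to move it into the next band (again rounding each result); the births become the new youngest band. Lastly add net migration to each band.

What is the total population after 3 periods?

48008

Numbering the groups 1..5 from youngest to oldest:
— Period 1 —
Births: 14400 × 0.467 = 6725 ; 18800 × 0.169 = 3177 — total 9902
Group 2: 4300 × 0.968 = 4162
Group 3: 14400 × 0.96 = 13824
Group 4: 18800 × 0.93 = 17484
Group 5: 10100 × 0.936 + 5600 × 0.55 = 9454 + 3080 = 12534
Net migration: Group 1 + 290 → 10192
End of period: [10192, 4162, 13824, 17484, 12534]
— Period 2 —
Births: 4162 × 0.467 = 1944 ; 13824 × 0.169 = 2336 — total 4280
Group 2: 10192 × 0.968 = 9866
Group 3: 4162 × 0.96 = 3996
Group 4: 13824 × 0.93 = 12856
Group 5: 17484 × 0.936 + 12534 × 0.55 = 16365 + 6894 = 23259
Net migration: Group 1 + 290 → 4570
End of period: [4570, 9866, 3996, 12856, 23259]
— Period 3 —
Births: 9866 × 0.467 = 4607 ; 3996 × 0.169 = 675 — total 5282
Group 2: 4570 × 0.968 = 4424
Group 3: 9866 × 0.96 = 9471
Group 4: 3996 × 0.93 = 3716
Group 5: 12856 × 0.936 + 23259 × 0.55 = 12033 + 12792 = 24825
Net migration: Group 1 + 290 → 5572
End of period: [5572, 4424, 9471, 3716, 24825]
Total after period 3: 5572 + 4424 + 9471 + 3716 + 24825 = 48008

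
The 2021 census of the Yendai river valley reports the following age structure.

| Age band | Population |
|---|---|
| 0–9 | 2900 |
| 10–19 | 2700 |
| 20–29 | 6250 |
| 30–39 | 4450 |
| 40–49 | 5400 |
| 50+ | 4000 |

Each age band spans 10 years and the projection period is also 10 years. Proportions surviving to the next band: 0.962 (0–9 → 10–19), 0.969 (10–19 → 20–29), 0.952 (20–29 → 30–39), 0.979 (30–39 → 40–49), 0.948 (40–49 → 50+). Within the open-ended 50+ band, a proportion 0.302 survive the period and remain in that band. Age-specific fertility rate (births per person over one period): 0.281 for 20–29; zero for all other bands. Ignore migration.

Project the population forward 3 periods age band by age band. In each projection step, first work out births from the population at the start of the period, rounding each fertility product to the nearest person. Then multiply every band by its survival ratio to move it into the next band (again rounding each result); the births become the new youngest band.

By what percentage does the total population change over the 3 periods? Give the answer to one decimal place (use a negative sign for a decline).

Numbering the bands 1..6 from youngest to oldest:
[period 1]
Births: 6250 × 0.281 = 1756
Band 2: 2900 × 0.962 = 2790
Band 3: 2700 × 0.969 = 2616
Band 4: 6250 × 0.952 = 5950
Band 5: 4450 × 0.979 = 4357
Band 6: 5400 × 0.948 + 4000 × 0.302 = 5119 + 1208 = 6327
Population now: 0–9=1756, 10–19=2790, 20–29=2616, 30–39=5950, 40–49=4357, 50+=6327
[period 2]
Births: 2616 × 0.281 = 735
Band 2: 1756 × 0.962 = 1689
Band 3: 2790 × 0.969 = 2704
Band 4: 2616 × 0.952 = 2490
Band 5: 5950 × 0.979 = 5825
Band 6: 4357 × 0.948 + 6327 × 0.302 = 4130 + 1911 = 6041
Population now: 0–9=735, 10–19=1689, 20–29=2704, 30–39=2490, 40–49=5825, 50+=6041
[period 3]
Births: 2704 × 0.281 = 760
Band 2: 735 × 0.962 = 707
Band 3: 1689 × 0.969 = 1637
Band 4: 2704 × 0.952 = 2574
Band 5: 2490 × 0.979 = 2438
Band 6: 5825 × 0.948 + 6041 × 0.302 = 5522 + 1824 = 7346
Population now: 0–9=760, 10–19=707, 20–29=1637, 30–39=2574, 40–49=2438, 50+=7346
Total: 25700 → 15462; change = -10238; percentage change = -39.8%

-39.8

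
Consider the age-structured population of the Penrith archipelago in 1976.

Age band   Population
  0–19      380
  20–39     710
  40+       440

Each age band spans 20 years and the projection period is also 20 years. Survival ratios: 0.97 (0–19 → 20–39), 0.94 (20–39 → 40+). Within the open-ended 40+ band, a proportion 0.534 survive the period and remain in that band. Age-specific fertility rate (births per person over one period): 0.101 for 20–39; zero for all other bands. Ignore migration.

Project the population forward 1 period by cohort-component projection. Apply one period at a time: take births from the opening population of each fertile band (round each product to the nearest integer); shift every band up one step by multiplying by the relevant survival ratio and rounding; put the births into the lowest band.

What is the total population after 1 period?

1343

Period 1:
Births: 710 × 0.101 = 72
20–39: 380 × 0.97 = 369
40+: 710 × 0.94 + 440 × 0.534 = 667 + 235 = 902
End of period: [72, 369, 902]
Total after period 1: 72 + 369 + 902 = 1343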